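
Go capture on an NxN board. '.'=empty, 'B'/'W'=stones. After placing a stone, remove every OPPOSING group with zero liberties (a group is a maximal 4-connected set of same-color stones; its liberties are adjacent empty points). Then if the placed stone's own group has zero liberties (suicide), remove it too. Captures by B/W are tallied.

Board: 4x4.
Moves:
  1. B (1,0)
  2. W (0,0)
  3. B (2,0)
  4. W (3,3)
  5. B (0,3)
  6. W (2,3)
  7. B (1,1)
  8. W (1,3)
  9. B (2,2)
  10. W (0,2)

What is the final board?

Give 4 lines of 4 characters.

Move 1: B@(1,0) -> caps B=0 W=0
Move 2: W@(0,0) -> caps B=0 W=0
Move 3: B@(2,0) -> caps B=0 W=0
Move 4: W@(3,3) -> caps B=0 W=0
Move 5: B@(0,3) -> caps B=0 W=0
Move 6: W@(2,3) -> caps B=0 W=0
Move 7: B@(1,1) -> caps B=0 W=0
Move 8: W@(1,3) -> caps B=0 W=0
Move 9: B@(2,2) -> caps B=0 W=0
Move 10: W@(0,2) -> caps B=0 W=1

Answer: W.W.
BB.W
B.BW
...W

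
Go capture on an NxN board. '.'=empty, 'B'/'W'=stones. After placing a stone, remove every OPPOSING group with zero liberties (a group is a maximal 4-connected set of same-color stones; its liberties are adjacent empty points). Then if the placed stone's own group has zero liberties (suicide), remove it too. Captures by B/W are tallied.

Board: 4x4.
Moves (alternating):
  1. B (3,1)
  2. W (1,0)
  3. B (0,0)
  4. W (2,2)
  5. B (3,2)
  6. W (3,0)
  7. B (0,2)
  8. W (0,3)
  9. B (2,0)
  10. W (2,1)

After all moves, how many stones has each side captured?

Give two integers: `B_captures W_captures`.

Move 1: B@(3,1) -> caps B=0 W=0
Move 2: W@(1,0) -> caps B=0 W=0
Move 3: B@(0,0) -> caps B=0 W=0
Move 4: W@(2,2) -> caps B=0 W=0
Move 5: B@(3,2) -> caps B=0 W=0
Move 6: W@(3,0) -> caps B=0 W=0
Move 7: B@(0,2) -> caps B=0 W=0
Move 8: W@(0,3) -> caps B=0 W=0
Move 9: B@(2,0) -> caps B=1 W=0
Move 10: W@(2,1) -> caps B=1 W=0

Answer: 1 0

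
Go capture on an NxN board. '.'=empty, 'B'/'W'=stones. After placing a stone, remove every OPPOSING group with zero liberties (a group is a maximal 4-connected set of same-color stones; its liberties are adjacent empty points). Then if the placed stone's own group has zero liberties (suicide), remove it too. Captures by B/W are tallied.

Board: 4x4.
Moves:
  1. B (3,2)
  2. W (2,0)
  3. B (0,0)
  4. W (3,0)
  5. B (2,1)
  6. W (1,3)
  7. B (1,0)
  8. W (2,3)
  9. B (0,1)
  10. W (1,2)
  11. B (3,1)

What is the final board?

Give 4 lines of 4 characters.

Answer: BB..
B.WW
.B.W
.BB.

Derivation:
Move 1: B@(3,2) -> caps B=0 W=0
Move 2: W@(2,0) -> caps B=0 W=0
Move 3: B@(0,0) -> caps B=0 W=0
Move 4: W@(3,0) -> caps B=0 W=0
Move 5: B@(2,1) -> caps B=0 W=0
Move 6: W@(1,3) -> caps B=0 W=0
Move 7: B@(1,0) -> caps B=0 W=0
Move 8: W@(2,3) -> caps B=0 W=0
Move 9: B@(0,1) -> caps B=0 W=0
Move 10: W@(1,2) -> caps B=0 W=0
Move 11: B@(3,1) -> caps B=2 W=0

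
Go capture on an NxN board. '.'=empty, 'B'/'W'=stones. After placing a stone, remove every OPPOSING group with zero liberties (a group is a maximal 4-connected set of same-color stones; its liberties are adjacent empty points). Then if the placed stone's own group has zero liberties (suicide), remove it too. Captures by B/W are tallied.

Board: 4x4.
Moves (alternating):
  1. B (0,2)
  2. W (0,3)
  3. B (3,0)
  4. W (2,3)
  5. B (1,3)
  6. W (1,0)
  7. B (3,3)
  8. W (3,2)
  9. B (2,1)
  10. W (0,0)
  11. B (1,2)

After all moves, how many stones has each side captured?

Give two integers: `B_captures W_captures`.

Move 1: B@(0,2) -> caps B=0 W=0
Move 2: W@(0,3) -> caps B=0 W=0
Move 3: B@(3,0) -> caps B=0 W=0
Move 4: W@(2,3) -> caps B=0 W=0
Move 5: B@(1,3) -> caps B=1 W=0
Move 6: W@(1,0) -> caps B=1 W=0
Move 7: B@(3,3) -> caps B=1 W=0
Move 8: W@(3,2) -> caps B=1 W=1
Move 9: B@(2,1) -> caps B=1 W=1
Move 10: W@(0,0) -> caps B=1 W=1
Move 11: B@(1,2) -> caps B=1 W=1

Answer: 1 1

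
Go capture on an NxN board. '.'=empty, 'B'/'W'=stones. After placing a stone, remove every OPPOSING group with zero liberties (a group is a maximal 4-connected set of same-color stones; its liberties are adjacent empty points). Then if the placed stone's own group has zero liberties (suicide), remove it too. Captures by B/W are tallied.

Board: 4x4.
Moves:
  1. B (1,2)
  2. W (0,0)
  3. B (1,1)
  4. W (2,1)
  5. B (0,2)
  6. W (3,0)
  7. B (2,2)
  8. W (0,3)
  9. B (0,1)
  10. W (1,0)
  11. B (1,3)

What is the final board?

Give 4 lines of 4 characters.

Move 1: B@(1,2) -> caps B=0 W=0
Move 2: W@(0,0) -> caps B=0 W=0
Move 3: B@(1,1) -> caps B=0 W=0
Move 4: W@(2,1) -> caps B=0 W=0
Move 5: B@(0,2) -> caps B=0 W=0
Move 6: W@(3,0) -> caps B=0 W=0
Move 7: B@(2,2) -> caps B=0 W=0
Move 8: W@(0,3) -> caps B=0 W=0
Move 9: B@(0,1) -> caps B=0 W=0
Move 10: W@(1,0) -> caps B=0 W=0
Move 11: B@(1,3) -> caps B=1 W=0

Answer: WBB.
WBBB
.WB.
W...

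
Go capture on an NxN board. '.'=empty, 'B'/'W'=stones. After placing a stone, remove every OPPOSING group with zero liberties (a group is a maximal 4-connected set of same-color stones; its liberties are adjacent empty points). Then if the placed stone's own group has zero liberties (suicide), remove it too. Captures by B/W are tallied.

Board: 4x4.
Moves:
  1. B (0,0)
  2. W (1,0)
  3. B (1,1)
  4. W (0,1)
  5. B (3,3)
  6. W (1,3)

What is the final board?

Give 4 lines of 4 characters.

Answer: .W..
WB.W
....
...B

Derivation:
Move 1: B@(0,0) -> caps B=0 W=0
Move 2: W@(1,0) -> caps B=0 W=0
Move 3: B@(1,1) -> caps B=0 W=0
Move 4: W@(0,1) -> caps B=0 W=1
Move 5: B@(3,3) -> caps B=0 W=1
Move 6: W@(1,3) -> caps B=0 W=1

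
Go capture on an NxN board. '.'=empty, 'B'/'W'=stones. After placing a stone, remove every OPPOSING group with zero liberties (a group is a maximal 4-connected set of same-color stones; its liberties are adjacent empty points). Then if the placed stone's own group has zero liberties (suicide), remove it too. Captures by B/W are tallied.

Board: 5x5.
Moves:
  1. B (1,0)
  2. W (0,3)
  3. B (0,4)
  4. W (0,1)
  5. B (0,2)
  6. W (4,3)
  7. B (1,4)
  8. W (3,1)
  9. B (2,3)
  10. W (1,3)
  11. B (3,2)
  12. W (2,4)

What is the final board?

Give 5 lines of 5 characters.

Answer: .WBW.
B..W.
...BW
.WB..
...W.

Derivation:
Move 1: B@(1,0) -> caps B=0 W=0
Move 2: W@(0,3) -> caps B=0 W=0
Move 3: B@(0,4) -> caps B=0 W=0
Move 4: W@(0,1) -> caps B=0 W=0
Move 5: B@(0,2) -> caps B=0 W=0
Move 6: W@(4,3) -> caps B=0 W=0
Move 7: B@(1,4) -> caps B=0 W=0
Move 8: W@(3,1) -> caps B=0 W=0
Move 9: B@(2,3) -> caps B=0 W=0
Move 10: W@(1,3) -> caps B=0 W=0
Move 11: B@(3,2) -> caps B=0 W=0
Move 12: W@(2,4) -> caps B=0 W=2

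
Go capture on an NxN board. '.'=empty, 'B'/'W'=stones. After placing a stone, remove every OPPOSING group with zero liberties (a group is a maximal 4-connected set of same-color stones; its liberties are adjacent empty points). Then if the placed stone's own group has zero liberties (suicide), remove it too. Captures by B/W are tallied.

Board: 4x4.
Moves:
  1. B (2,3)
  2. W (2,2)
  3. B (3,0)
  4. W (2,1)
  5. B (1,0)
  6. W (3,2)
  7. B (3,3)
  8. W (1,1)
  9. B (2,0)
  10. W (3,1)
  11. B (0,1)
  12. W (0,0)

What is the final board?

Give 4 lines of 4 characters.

Move 1: B@(2,3) -> caps B=0 W=0
Move 2: W@(2,2) -> caps B=0 W=0
Move 3: B@(3,0) -> caps B=0 W=0
Move 4: W@(2,1) -> caps B=0 W=0
Move 5: B@(1,0) -> caps B=0 W=0
Move 6: W@(3,2) -> caps B=0 W=0
Move 7: B@(3,3) -> caps B=0 W=0
Move 8: W@(1,1) -> caps B=0 W=0
Move 9: B@(2,0) -> caps B=0 W=0
Move 10: W@(3,1) -> caps B=0 W=0
Move 11: B@(0,1) -> caps B=0 W=0
Move 12: W@(0,0) -> caps B=0 W=3

Answer: WB..
.W..
.WWB
.WWB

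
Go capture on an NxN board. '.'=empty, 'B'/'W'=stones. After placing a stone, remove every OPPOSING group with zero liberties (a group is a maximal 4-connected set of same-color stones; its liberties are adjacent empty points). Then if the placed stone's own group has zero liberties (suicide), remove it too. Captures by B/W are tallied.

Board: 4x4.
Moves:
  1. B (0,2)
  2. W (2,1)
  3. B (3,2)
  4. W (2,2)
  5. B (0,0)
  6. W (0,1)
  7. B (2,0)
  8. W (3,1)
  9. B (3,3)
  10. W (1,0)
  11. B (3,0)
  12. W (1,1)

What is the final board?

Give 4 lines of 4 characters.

Answer: .WB.
WW..
.WW.
.WBB

Derivation:
Move 1: B@(0,2) -> caps B=0 W=0
Move 2: W@(2,1) -> caps B=0 W=0
Move 3: B@(3,2) -> caps B=0 W=0
Move 4: W@(2,2) -> caps B=0 W=0
Move 5: B@(0,0) -> caps B=0 W=0
Move 6: W@(0,1) -> caps B=0 W=0
Move 7: B@(2,0) -> caps B=0 W=0
Move 8: W@(3,1) -> caps B=0 W=0
Move 9: B@(3,3) -> caps B=0 W=0
Move 10: W@(1,0) -> caps B=0 W=1
Move 11: B@(3,0) -> caps B=0 W=1
Move 12: W@(1,1) -> caps B=0 W=1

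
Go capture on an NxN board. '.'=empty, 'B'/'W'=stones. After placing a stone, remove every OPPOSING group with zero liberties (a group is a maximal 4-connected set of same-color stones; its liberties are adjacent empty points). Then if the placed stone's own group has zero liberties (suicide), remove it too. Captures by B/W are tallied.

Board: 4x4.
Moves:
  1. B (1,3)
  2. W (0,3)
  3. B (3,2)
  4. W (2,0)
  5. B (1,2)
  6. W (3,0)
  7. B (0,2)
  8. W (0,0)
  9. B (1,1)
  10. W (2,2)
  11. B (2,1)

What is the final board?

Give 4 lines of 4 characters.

Answer: W.B.
.BBB
WBW.
W.B.

Derivation:
Move 1: B@(1,3) -> caps B=0 W=0
Move 2: W@(0,3) -> caps B=0 W=0
Move 3: B@(3,2) -> caps B=0 W=0
Move 4: W@(2,0) -> caps B=0 W=0
Move 5: B@(1,2) -> caps B=0 W=0
Move 6: W@(3,0) -> caps B=0 W=0
Move 7: B@(0,2) -> caps B=1 W=0
Move 8: W@(0,0) -> caps B=1 W=0
Move 9: B@(1,1) -> caps B=1 W=0
Move 10: W@(2,2) -> caps B=1 W=0
Move 11: B@(2,1) -> caps B=1 W=0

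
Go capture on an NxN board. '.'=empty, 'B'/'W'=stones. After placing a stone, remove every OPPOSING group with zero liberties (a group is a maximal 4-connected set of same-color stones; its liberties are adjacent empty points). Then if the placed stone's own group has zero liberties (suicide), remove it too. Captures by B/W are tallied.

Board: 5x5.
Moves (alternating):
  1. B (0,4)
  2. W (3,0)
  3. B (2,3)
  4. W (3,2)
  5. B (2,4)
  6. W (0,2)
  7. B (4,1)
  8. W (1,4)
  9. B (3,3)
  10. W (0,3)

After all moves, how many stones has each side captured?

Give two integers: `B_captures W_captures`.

Answer: 0 1

Derivation:
Move 1: B@(0,4) -> caps B=0 W=0
Move 2: W@(3,0) -> caps B=0 W=0
Move 3: B@(2,3) -> caps B=0 W=0
Move 4: W@(3,2) -> caps B=0 W=0
Move 5: B@(2,4) -> caps B=0 W=0
Move 6: W@(0,2) -> caps B=0 W=0
Move 7: B@(4,1) -> caps B=0 W=0
Move 8: W@(1,4) -> caps B=0 W=0
Move 9: B@(3,3) -> caps B=0 W=0
Move 10: W@(0,3) -> caps B=0 W=1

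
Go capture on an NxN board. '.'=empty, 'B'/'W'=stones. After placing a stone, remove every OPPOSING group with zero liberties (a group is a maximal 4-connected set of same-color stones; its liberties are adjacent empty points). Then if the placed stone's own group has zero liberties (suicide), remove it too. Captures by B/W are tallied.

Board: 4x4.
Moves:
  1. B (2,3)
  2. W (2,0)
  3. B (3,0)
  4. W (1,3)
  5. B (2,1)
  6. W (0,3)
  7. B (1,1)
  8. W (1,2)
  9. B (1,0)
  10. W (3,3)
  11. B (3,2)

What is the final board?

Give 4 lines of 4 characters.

Move 1: B@(2,3) -> caps B=0 W=0
Move 2: W@(2,0) -> caps B=0 W=0
Move 3: B@(3,0) -> caps B=0 W=0
Move 4: W@(1,3) -> caps B=0 W=0
Move 5: B@(2,1) -> caps B=0 W=0
Move 6: W@(0,3) -> caps B=0 W=0
Move 7: B@(1,1) -> caps B=0 W=0
Move 8: W@(1,2) -> caps B=0 W=0
Move 9: B@(1,0) -> caps B=1 W=0
Move 10: W@(3,3) -> caps B=1 W=0
Move 11: B@(3,2) -> caps B=2 W=0

Answer: ...W
BBWW
.B.B
B.B.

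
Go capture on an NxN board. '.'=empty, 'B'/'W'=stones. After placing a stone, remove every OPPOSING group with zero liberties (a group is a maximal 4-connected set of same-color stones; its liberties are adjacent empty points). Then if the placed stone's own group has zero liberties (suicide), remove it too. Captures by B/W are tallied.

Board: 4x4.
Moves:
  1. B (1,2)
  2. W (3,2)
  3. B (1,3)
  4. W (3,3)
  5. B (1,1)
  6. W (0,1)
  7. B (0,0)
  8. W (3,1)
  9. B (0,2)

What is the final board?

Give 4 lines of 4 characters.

Move 1: B@(1,2) -> caps B=0 W=0
Move 2: W@(3,2) -> caps B=0 W=0
Move 3: B@(1,3) -> caps B=0 W=0
Move 4: W@(3,3) -> caps B=0 W=0
Move 5: B@(1,1) -> caps B=0 W=0
Move 6: W@(0,1) -> caps B=0 W=0
Move 7: B@(0,0) -> caps B=0 W=0
Move 8: W@(3,1) -> caps B=0 W=0
Move 9: B@(0,2) -> caps B=1 W=0

Answer: B.B.
.BBB
....
.WWW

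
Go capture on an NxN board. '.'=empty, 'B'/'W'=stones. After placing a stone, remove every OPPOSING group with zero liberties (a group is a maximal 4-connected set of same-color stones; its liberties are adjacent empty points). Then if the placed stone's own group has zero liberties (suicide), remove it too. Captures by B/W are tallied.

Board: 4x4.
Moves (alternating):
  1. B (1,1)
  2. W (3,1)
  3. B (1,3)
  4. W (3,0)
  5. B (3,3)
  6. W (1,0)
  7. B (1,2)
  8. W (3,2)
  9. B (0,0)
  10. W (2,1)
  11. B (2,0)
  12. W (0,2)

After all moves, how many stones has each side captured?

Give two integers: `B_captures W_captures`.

Answer: 1 0

Derivation:
Move 1: B@(1,1) -> caps B=0 W=0
Move 2: W@(3,1) -> caps B=0 W=0
Move 3: B@(1,3) -> caps B=0 W=0
Move 4: W@(3,0) -> caps B=0 W=0
Move 5: B@(3,3) -> caps B=0 W=0
Move 6: W@(1,0) -> caps B=0 W=0
Move 7: B@(1,2) -> caps B=0 W=0
Move 8: W@(3,2) -> caps B=0 W=0
Move 9: B@(0,0) -> caps B=0 W=0
Move 10: W@(2,1) -> caps B=0 W=0
Move 11: B@(2,0) -> caps B=1 W=0
Move 12: W@(0,2) -> caps B=1 W=0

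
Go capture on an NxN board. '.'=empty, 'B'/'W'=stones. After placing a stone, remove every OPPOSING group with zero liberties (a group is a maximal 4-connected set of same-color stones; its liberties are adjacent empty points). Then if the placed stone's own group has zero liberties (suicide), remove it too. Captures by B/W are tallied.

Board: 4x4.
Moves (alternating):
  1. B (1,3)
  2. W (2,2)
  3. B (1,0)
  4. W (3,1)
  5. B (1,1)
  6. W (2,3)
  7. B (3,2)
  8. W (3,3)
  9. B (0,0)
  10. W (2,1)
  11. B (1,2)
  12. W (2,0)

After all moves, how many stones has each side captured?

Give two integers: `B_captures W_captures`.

Move 1: B@(1,3) -> caps B=0 W=0
Move 2: W@(2,2) -> caps B=0 W=0
Move 3: B@(1,0) -> caps B=0 W=0
Move 4: W@(3,1) -> caps B=0 W=0
Move 5: B@(1,1) -> caps B=0 W=0
Move 6: W@(2,3) -> caps B=0 W=0
Move 7: B@(3,2) -> caps B=0 W=0
Move 8: W@(3,3) -> caps B=0 W=1
Move 9: B@(0,0) -> caps B=0 W=1
Move 10: W@(2,1) -> caps B=0 W=1
Move 11: B@(1,2) -> caps B=0 W=1
Move 12: W@(2,0) -> caps B=0 W=1

Answer: 0 1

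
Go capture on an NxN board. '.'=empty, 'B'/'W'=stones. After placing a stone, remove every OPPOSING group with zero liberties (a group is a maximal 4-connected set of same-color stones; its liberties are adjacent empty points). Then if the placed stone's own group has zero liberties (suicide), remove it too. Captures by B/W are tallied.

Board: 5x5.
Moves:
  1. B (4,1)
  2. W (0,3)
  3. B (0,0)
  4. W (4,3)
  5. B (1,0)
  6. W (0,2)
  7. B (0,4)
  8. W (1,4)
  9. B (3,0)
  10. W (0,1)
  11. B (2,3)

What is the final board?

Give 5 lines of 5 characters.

Move 1: B@(4,1) -> caps B=0 W=0
Move 2: W@(0,3) -> caps B=0 W=0
Move 3: B@(0,0) -> caps B=0 W=0
Move 4: W@(4,3) -> caps B=0 W=0
Move 5: B@(1,0) -> caps B=0 W=0
Move 6: W@(0,2) -> caps B=0 W=0
Move 7: B@(0,4) -> caps B=0 W=0
Move 8: W@(1,4) -> caps B=0 W=1
Move 9: B@(3,0) -> caps B=0 W=1
Move 10: W@(0,1) -> caps B=0 W=1
Move 11: B@(2,3) -> caps B=0 W=1

Answer: BWWW.
B...W
...B.
B....
.B.W.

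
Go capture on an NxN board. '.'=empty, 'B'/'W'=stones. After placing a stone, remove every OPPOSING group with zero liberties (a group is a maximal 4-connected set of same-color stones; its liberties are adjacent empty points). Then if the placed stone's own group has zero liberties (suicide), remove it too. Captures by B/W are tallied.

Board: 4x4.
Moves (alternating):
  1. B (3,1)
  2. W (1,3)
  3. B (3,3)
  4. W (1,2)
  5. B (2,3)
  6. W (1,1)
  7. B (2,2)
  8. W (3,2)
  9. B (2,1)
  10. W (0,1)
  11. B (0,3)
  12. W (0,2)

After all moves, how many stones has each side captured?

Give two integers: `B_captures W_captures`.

Answer: 0 1

Derivation:
Move 1: B@(3,1) -> caps B=0 W=0
Move 2: W@(1,3) -> caps B=0 W=0
Move 3: B@(3,3) -> caps B=0 W=0
Move 4: W@(1,2) -> caps B=0 W=0
Move 5: B@(2,3) -> caps B=0 W=0
Move 6: W@(1,1) -> caps B=0 W=0
Move 7: B@(2,2) -> caps B=0 W=0
Move 8: W@(3,2) -> caps B=0 W=0
Move 9: B@(2,1) -> caps B=0 W=0
Move 10: W@(0,1) -> caps B=0 W=0
Move 11: B@(0,3) -> caps B=0 W=0
Move 12: W@(0,2) -> caps B=0 W=1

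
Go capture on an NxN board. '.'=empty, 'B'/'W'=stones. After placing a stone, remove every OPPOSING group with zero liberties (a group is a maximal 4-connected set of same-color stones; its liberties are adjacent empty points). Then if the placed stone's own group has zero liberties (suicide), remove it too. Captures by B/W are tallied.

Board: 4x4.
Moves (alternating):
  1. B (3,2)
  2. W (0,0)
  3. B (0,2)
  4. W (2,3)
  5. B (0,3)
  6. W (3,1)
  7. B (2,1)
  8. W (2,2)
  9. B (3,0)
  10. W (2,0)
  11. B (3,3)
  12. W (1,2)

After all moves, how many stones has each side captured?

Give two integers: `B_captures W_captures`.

Move 1: B@(3,2) -> caps B=0 W=0
Move 2: W@(0,0) -> caps B=0 W=0
Move 3: B@(0,2) -> caps B=0 W=0
Move 4: W@(2,3) -> caps B=0 W=0
Move 5: B@(0,3) -> caps B=0 W=0
Move 6: W@(3,1) -> caps B=0 W=0
Move 7: B@(2,1) -> caps B=0 W=0
Move 8: W@(2,2) -> caps B=0 W=0
Move 9: B@(3,0) -> caps B=1 W=0
Move 10: W@(2,0) -> caps B=1 W=0
Move 11: B@(3,3) -> caps B=1 W=0
Move 12: W@(1,2) -> caps B=1 W=0

Answer: 1 0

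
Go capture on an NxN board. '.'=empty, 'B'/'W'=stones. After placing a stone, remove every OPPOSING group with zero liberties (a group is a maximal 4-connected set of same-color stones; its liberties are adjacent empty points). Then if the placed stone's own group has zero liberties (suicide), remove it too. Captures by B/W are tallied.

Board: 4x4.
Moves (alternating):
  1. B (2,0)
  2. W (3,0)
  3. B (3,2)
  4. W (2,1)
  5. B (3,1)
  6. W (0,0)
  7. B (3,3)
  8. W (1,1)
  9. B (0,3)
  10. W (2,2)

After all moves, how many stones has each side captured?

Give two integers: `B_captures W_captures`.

Move 1: B@(2,0) -> caps B=0 W=0
Move 2: W@(3,0) -> caps B=0 W=0
Move 3: B@(3,2) -> caps B=0 W=0
Move 4: W@(2,1) -> caps B=0 W=0
Move 5: B@(3,1) -> caps B=1 W=0
Move 6: W@(0,0) -> caps B=1 W=0
Move 7: B@(3,3) -> caps B=1 W=0
Move 8: W@(1,1) -> caps B=1 W=0
Move 9: B@(0,3) -> caps B=1 W=0
Move 10: W@(2,2) -> caps B=1 W=0

Answer: 1 0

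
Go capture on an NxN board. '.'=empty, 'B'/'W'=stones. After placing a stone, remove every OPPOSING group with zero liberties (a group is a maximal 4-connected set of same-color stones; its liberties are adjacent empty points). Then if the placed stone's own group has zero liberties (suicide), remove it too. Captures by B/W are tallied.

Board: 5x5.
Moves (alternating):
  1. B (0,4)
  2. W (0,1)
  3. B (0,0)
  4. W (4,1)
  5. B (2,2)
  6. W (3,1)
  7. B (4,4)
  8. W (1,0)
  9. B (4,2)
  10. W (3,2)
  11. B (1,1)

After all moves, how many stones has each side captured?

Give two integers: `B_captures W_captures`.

Move 1: B@(0,4) -> caps B=0 W=0
Move 2: W@(0,1) -> caps B=0 W=0
Move 3: B@(0,0) -> caps B=0 W=0
Move 4: W@(4,1) -> caps B=0 W=0
Move 5: B@(2,2) -> caps B=0 W=0
Move 6: W@(3,1) -> caps B=0 W=0
Move 7: B@(4,4) -> caps B=0 W=0
Move 8: W@(1,0) -> caps B=0 W=1
Move 9: B@(4,2) -> caps B=0 W=1
Move 10: W@(3,2) -> caps B=0 W=1
Move 11: B@(1,1) -> caps B=0 W=1

Answer: 0 1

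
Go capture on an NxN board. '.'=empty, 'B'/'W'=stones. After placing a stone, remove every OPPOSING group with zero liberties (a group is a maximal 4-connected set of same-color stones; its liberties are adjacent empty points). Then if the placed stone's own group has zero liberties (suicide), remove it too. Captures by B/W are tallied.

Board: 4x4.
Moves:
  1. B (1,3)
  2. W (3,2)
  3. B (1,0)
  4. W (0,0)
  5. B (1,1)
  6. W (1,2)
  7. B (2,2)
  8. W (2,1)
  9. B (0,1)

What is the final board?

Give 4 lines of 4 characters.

Move 1: B@(1,3) -> caps B=0 W=0
Move 2: W@(3,2) -> caps B=0 W=0
Move 3: B@(1,0) -> caps B=0 W=0
Move 4: W@(0,0) -> caps B=0 W=0
Move 5: B@(1,1) -> caps B=0 W=0
Move 6: W@(1,2) -> caps B=0 W=0
Move 7: B@(2,2) -> caps B=0 W=0
Move 8: W@(2,1) -> caps B=0 W=0
Move 9: B@(0,1) -> caps B=1 W=0

Answer: .B..
BBWB
.WB.
..W.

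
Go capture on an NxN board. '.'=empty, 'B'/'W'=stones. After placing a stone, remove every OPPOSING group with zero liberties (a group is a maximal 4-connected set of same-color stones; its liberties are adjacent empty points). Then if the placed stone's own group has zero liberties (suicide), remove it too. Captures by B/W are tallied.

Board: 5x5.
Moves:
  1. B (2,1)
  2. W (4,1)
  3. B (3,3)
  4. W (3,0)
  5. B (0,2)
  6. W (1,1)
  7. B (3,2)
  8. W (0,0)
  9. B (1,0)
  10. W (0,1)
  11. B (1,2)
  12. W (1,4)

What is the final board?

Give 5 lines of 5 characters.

Move 1: B@(2,1) -> caps B=0 W=0
Move 2: W@(4,1) -> caps B=0 W=0
Move 3: B@(3,3) -> caps B=0 W=0
Move 4: W@(3,0) -> caps B=0 W=0
Move 5: B@(0,2) -> caps B=0 W=0
Move 6: W@(1,1) -> caps B=0 W=0
Move 7: B@(3,2) -> caps B=0 W=0
Move 8: W@(0,0) -> caps B=0 W=0
Move 9: B@(1,0) -> caps B=0 W=0
Move 10: W@(0,1) -> caps B=0 W=0
Move 11: B@(1,2) -> caps B=3 W=0
Move 12: W@(1,4) -> caps B=3 W=0

Answer: ..B..
B.B.W
.B...
W.BB.
.W...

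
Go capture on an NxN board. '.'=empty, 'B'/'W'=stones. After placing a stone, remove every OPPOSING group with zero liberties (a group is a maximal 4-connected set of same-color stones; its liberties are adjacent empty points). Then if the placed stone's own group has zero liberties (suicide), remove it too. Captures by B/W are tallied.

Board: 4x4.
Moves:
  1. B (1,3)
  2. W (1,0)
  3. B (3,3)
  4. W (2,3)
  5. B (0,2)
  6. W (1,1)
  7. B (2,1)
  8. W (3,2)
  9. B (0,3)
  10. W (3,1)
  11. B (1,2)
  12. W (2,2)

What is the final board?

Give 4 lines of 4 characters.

Move 1: B@(1,3) -> caps B=0 W=0
Move 2: W@(1,0) -> caps B=0 W=0
Move 3: B@(3,3) -> caps B=0 W=0
Move 4: W@(2,3) -> caps B=0 W=0
Move 5: B@(0,2) -> caps B=0 W=0
Move 6: W@(1,1) -> caps B=0 W=0
Move 7: B@(2,1) -> caps B=0 W=0
Move 8: W@(3,2) -> caps B=0 W=1
Move 9: B@(0,3) -> caps B=0 W=1
Move 10: W@(3,1) -> caps B=0 W=1
Move 11: B@(1,2) -> caps B=0 W=1
Move 12: W@(2,2) -> caps B=0 W=1

Answer: ..BB
WWBB
.BWW
.WW.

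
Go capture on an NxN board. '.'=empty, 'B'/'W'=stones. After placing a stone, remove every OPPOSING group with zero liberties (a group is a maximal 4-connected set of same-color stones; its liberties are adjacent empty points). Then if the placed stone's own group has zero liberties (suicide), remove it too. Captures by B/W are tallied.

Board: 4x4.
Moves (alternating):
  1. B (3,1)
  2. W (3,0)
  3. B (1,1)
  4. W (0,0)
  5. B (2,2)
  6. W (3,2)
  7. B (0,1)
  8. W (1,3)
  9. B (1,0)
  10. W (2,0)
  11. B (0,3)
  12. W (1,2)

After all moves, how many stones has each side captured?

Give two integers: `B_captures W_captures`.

Move 1: B@(3,1) -> caps B=0 W=0
Move 2: W@(3,0) -> caps B=0 W=0
Move 3: B@(1,1) -> caps B=0 W=0
Move 4: W@(0,0) -> caps B=0 W=0
Move 5: B@(2,2) -> caps B=0 W=0
Move 6: W@(3,2) -> caps B=0 W=0
Move 7: B@(0,1) -> caps B=0 W=0
Move 8: W@(1,3) -> caps B=0 W=0
Move 9: B@(1,0) -> caps B=1 W=0
Move 10: W@(2,0) -> caps B=1 W=0
Move 11: B@(0,3) -> caps B=1 W=0
Move 12: W@(1,2) -> caps B=1 W=0

Answer: 1 0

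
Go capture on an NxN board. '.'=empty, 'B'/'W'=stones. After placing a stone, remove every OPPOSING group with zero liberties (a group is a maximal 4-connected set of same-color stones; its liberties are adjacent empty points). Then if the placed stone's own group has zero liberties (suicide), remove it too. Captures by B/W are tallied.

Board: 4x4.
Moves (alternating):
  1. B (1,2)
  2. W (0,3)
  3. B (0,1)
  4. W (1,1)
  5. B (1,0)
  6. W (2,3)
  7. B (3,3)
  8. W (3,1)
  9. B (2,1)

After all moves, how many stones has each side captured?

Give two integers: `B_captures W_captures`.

Answer: 1 0

Derivation:
Move 1: B@(1,2) -> caps B=0 W=0
Move 2: W@(0,3) -> caps B=0 W=0
Move 3: B@(0,1) -> caps B=0 W=0
Move 4: W@(1,1) -> caps B=0 W=0
Move 5: B@(1,0) -> caps B=0 W=0
Move 6: W@(2,3) -> caps B=0 W=0
Move 7: B@(3,3) -> caps B=0 W=0
Move 8: W@(3,1) -> caps B=0 W=0
Move 9: B@(2,1) -> caps B=1 W=0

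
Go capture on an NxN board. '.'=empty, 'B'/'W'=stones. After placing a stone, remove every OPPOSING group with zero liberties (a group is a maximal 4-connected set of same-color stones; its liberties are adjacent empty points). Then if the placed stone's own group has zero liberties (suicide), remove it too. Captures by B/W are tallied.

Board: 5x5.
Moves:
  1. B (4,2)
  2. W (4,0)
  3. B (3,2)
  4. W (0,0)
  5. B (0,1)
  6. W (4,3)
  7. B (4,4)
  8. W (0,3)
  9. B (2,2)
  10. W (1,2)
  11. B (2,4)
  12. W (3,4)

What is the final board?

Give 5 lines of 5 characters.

Answer: WB.W.
..W..
..B.B
..B.W
W.BW.

Derivation:
Move 1: B@(4,2) -> caps B=0 W=0
Move 2: W@(4,0) -> caps B=0 W=0
Move 3: B@(3,2) -> caps B=0 W=0
Move 4: W@(0,0) -> caps B=0 W=0
Move 5: B@(0,1) -> caps B=0 W=0
Move 6: W@(4,3) -> caps B=0 W=0
Move 7: B@(4,4) -> caps B=0 W=0
Move 8: W@(0,3) -> caps B=0 W=0
Move 9: B@(2,2) -> caps B=0 W=0
Move 10: W@(1,2) -> caps B=0 W=0
Move 11: B@(2,4) -> caps B=0 W=0
Move 12: W@(3,4) -> caps B=0 W=1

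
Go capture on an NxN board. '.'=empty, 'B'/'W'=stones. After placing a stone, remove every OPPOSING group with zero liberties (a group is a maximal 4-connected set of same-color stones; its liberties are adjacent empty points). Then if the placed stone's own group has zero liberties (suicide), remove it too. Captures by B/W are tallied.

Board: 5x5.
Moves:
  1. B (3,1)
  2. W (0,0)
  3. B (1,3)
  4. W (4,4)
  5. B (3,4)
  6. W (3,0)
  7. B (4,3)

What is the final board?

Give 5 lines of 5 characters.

Answer: W....
...B.
.....
WB..B
...B.

Derivation:
Move 1: B@(3,1) -> caps B=0 W=0
Move 2: W@(0,0) -> caps B=0 W=0
Move 3: B@(1,3) -> caps B=0 W=0
Move 4: W@(4,4) -> caps B=0 W=0
Move 5: B@(3,4) -> caps B=0 W=0
Move 6: W@(3,0) -> caps B=0 W=0
Move 7: B@(4,3) -> caps B=1 W=0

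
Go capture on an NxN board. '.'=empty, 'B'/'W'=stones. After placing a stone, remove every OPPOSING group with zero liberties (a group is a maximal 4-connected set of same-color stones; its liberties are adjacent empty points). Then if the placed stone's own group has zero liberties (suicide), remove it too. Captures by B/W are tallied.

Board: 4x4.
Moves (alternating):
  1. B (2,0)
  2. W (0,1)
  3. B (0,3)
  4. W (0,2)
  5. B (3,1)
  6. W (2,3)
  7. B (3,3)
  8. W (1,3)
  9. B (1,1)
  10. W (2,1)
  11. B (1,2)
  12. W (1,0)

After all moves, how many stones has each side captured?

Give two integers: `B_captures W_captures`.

Move 1: B@(2,0) -> caps B=0 W=0
Move 2: W@(0,1) -> caps B=0 W=0
Move 3: B@(0,3) -> caps B=0 W=0
Move 4: W@(0,2) -> caps B=0 W=0
Move 5: B@(3,1) -> caps B=0 W=0
Move 6: W@(2,3) -> caps B=0 W=0
Move 7: B@(3,3) -> caps B=0 W=0
Move 8: W@(1,3) -> caps B=0 W=1
Move 9: B@(1,1) -> caps B=0 W=1
Move 10: W@(2,1) -> caps B=0 W=1
Move 11: B@(1,2) -> caps B=0 W=1
Move 12: W@(1,0) -> caps B=0 W=1

Answer: 0 1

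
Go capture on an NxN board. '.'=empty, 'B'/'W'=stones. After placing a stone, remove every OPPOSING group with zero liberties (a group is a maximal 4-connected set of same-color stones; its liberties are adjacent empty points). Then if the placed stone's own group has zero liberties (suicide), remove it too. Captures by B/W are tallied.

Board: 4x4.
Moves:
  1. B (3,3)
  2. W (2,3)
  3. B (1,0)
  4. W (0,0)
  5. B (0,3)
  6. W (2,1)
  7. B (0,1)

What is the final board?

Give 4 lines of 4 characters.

Answer: .B.B
B...
.W.W
...B

Derivation:
Move 1: B@(3,3) -> caps B=0 W=0
Move 2: W@(2,3) -> caps B=0 W=0
Move 3: B@(1,0) -> caps B=0 W=0
Move 4: W@(0,0) -> caps B=0 W=0
Move 5: B@(0,3) -> caps B=0 W=0
Move 6: W@(2,1) -> caps B=0 W=0
Move 7: B@(0,1) -> caps B=1 W=0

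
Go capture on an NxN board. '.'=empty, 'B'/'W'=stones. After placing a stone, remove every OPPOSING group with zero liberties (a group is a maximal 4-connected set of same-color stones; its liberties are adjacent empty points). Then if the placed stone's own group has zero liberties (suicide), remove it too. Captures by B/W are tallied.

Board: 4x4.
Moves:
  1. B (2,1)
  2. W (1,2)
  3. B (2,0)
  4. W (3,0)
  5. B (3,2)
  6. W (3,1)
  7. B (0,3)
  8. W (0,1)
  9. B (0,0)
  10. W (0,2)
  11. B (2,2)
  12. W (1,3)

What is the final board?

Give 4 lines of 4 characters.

Move 1: B@(2,1) -> caps B=0 W=0
Move 2: W@(1,2) -> caps B=0 W=0
Move 3: B@(2,0) -> caps B=0 W=0
Move 4: W@(3,0) -> caps B=0 W=0
Move 5: B@(3,2) -> caps B=0 W=0
Move 6: W@(3,1) -> caps B=0 W=0
Move 7: B@(0,3) -> caps B=0 W=0
Move 8: W@(0,1) -> caps B=0 W=0
Move 9: B@(0,0) -> caps B=0 W=0
Move 10: W@(0,2) -> caps B=0 W=0
Move 11: B@(2,2) -> caps B=0 W=0
Move 12: W@(1,3) -> caps B=0 W=1

Answer: BWW.
..WW
BBB.
..B.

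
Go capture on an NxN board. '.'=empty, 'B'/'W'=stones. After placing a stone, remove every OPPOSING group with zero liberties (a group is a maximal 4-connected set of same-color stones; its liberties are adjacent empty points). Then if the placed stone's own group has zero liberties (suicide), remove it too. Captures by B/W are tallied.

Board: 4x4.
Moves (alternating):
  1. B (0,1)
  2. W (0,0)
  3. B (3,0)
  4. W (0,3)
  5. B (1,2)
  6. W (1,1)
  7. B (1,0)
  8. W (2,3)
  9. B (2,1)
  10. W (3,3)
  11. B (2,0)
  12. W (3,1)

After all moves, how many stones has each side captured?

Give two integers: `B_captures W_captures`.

Answer: 2 0

Derivation:
Move 1: B@(0,1) -> caps B=0 W=0
Move 2: W@(0,0) -> caps B=0 W=0
Move 3: B@(3,0) -> caps B=0 W=0
Move 4: W@(0,3) -> caps B=0 W=0
Move 5: B@(1,2) -> caps B=0 W=0
Move 6: W@(1,1) -> caps B=0 W=0
Move 7: B@(1,0) -> caps B=1 W=0
Move 8: W@(2,3) -> caps B=1 W=0
Move 9: B@(2,1) -> caps B=2 W=0
Move 10: W@(3,3) -> caps B=2 W=0
Move 11: B@(2,0) -> caps B=2 W=0
Move 12: W@(3,1) -> caps B=2 W=0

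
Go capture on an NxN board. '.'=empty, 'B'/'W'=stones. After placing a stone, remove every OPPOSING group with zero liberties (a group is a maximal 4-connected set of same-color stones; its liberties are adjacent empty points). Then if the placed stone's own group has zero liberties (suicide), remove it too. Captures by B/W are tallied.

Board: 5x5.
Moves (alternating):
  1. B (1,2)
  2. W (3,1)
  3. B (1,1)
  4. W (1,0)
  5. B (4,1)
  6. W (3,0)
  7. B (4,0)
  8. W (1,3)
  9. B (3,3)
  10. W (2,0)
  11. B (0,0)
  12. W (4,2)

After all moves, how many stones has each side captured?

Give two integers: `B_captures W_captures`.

Move 1: B@(1,2) -> caps B=0 W=0
Move 2: W@(3,1) -> caps B=0 W=0
Move 3: B@(1,1) -> caps B=0 W=0
Move 4: W@(1,0) -> caps B=0 W=0
Move 5: B@(4,1) -> caps B=0 W=0
Move 6: W@(3,0) -> caps B=0 W=0
Move 7: B@(4,0) -> caps B=0 W=0
Move 8: W@(1,3) -> caps B=0 W=0
Move 9: B@(3,3) -> caps B=0 W=0
Move 10: W@(2,0) -> caps B=0 W=0
Move 11: B@(0,0) -> caps B=0 W=0
Move 12: W@(4,2) -> caps B=0 W=2

Answer: 0 2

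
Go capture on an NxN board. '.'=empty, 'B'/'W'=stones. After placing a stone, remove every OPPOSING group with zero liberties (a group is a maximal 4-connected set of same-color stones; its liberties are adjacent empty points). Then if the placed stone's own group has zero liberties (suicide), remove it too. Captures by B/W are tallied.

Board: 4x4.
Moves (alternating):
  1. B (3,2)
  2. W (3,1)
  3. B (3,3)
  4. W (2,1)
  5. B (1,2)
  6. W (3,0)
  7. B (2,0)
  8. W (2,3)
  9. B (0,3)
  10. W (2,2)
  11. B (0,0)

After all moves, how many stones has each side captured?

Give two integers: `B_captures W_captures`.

Answer: 0 2

Derivation:
Move 1: B@(3,2) -> caps B=0 W=0
Move 2: W@(3,1) -> caps B=0 W=0
Move 3: B@(3,3) -> caps B=0 W=0
Move 4: W@(2,1) -> caps B=0 W=0
Move 5: B@(1,2) -> caps B=0 W=0
Move 6: W@(3,0) -> caps B=0 W=0
Move 7: B@(2,0) -> caps B=0 W=0
Move 8: W@(2,3) -> caps B=0 W=0
Move 9: B@(0,3) -> caps B=0 W=0
Move 10: W@(2,2) -> caps B=0 W=2
Move 11: B@(0,0) -> caps B=0 W=2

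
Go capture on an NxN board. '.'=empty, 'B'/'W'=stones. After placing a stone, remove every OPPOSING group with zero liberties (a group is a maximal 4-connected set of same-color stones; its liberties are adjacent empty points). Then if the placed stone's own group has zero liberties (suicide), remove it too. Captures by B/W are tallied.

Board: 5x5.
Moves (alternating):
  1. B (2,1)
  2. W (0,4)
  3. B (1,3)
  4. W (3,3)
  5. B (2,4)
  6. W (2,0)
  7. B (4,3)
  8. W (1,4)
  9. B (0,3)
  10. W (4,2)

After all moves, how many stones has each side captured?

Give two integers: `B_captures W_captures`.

Answer: 2 0

Derivation:
Move 1: B@(2,1) -> caps B=0 W=0
Move 2: W@(0,4) -> caps B=0 W=0
Move 3: B@(1,3) -> caps B=0 W=0
Move 4: W@(3,3) -> caps B=0 W=0
Move 5: B@(2,4) -> caps B=0 W=0
Move 6: W@(2,0) -> caps B=0 W=0
Move 7: B@(4,3) -> caps B=0 W=0
Move 8: W@(1,4) -> caps B=0 W=0
Move 9: B@(0,3) -> caps B=2 W=0
Move 10: W@(4,2) -> caps B=2 W=0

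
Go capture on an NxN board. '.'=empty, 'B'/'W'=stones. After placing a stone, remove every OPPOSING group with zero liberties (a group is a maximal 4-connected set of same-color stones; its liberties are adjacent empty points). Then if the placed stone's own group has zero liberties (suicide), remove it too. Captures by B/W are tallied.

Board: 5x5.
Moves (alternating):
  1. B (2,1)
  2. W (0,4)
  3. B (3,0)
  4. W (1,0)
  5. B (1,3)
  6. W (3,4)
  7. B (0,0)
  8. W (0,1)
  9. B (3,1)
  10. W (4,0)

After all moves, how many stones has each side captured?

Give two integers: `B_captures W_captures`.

Answer: 0 1

Derivation:
Move 1: B@(2,1) -> caps B=0 W=0
Move 2: W@(0,4) -> caps B=0 W=0
Move 3: B@(3,0) -> caps B=0 W=0
Move 4: W@(1,0) -> caps B=0 W=0
Move 5: B@(1,3) -> caps B=0 W=0
Move 6: W@(3,4) -> caps B=0 W=0
Move 7: B@(0,0) -> caps B=0 W=0
Move 8: W@(0,1) -> caps B=0 W=1
Move 9: B@(3,1) -> caps B=0 W=1
Move 10: W@(4,0) -> caps B=0 W=1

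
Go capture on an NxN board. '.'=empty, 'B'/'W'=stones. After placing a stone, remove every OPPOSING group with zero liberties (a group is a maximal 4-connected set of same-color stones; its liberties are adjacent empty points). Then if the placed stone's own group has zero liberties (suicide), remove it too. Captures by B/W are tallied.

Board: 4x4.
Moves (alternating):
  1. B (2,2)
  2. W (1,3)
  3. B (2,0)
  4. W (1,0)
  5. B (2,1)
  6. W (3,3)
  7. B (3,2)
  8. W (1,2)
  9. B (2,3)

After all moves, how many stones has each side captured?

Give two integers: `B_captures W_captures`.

Answer: 1 0

Derivation:
Move 1: B@(2,2) -> caps B=0 W=0
Move 2: W@(1,3) -> caps B=0 W=0
Move 3: B@(2,0) -> caps B=0 W=0
Move 4: W@(1,0) -> caps B=0 W=0
Move 5: B@(2,1) -> caps B=0 W=0
Move 6: W@(3,3) -> caps B=0 W=0
Move 7: B@(3,2) -> caps B=0 W=0
Move 8: W@(1,2) -> caps B=0 W=0
Move 9: B@(2,3) -> caps B=1 W=0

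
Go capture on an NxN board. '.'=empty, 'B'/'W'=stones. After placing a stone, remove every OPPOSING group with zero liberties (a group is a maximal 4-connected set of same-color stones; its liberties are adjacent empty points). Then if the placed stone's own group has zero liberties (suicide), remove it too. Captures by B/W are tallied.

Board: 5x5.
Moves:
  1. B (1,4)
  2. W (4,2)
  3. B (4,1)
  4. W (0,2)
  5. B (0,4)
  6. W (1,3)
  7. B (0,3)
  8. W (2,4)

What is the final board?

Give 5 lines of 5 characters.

Answer: ..W..
...W.
....W
.....
.BW..

Derivation:
Move 1: B@(1,4) -> caps B=0 W=0
Move 2: W@(4,2) -> caps B=0 W=0
Move 3: B@(4,1) -> caps B=0 W=0
Move 4: W@(0,2) -> caps B=0 W=0
Move 5: B@(0,4) -> caps B=0 W=0
Move 6: W@(1,3) -> caps B=0 W=0
Move 7: B@(0,3) -> caps B=0 W=0
Move 8: W@(2,4) -> caps B=0 W=3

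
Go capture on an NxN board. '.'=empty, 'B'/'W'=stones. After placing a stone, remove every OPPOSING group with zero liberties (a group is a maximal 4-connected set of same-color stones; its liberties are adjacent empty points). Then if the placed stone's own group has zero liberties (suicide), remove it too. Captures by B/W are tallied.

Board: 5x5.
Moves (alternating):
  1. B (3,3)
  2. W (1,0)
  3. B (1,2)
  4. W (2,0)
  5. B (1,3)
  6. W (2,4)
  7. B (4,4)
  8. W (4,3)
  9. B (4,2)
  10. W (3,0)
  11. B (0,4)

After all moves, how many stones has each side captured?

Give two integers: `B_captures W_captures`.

Move 1: B@(3,3) -> caps B=0 W=0
Move 2: W@(1,0) -> caps B=0 W=0
Move 3: B@(1,2) -> caps B=0 W=0
Move 4: W@(2,0) -> caps B=0 W=0
Move 5: B@(1,3) -> caps B=0 W=0
Move 6: W@(2,4) -> caps B=0 W=0
Move 7: B@(4,4) -> caps B=0 W=0
Move 8: W@(4,3) -> caps B=0 W=0
Move 9: B@(4,2) -> caps B=1 W=0
Move 10: W@(3,0) -> caps B=1 W=0
Move 11: B@(0,4) -> caps B=1 W=0

Answer: 1 0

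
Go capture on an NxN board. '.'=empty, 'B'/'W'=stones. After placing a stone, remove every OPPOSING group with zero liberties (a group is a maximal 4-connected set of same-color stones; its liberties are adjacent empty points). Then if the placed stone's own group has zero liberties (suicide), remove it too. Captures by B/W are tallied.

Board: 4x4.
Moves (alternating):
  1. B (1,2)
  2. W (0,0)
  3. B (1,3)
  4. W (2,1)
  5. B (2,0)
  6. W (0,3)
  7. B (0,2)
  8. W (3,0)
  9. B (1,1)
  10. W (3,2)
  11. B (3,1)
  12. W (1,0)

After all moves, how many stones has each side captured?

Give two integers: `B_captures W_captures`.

Move 1: B@(1,2) -> caps B=0 W=0
Move 2: W@(0,0) -> caps B=0 W=0
Move 3: B@(1,3) -> caps B=0 W=0
Move 4: W@(2,1) -> caps B=0 W=0
Move 5: B@(2,0) -> caps B=0 W=0
Move 6: W@(0,3) -> caps B=0 W=0
Move 7: B@(0,2) -> caps B=1 W=0
Move 8: W@(3,0) -> caps B=1 W=0
Move 9: B@(1,1) -> caps B=1 W=0
Move 10: W@(3,2) -> caps B=1 W=0
Move 11: B@(3,1) -> caps B=2 W=0
Move 12: W@(1,0) -> caps B=2 W=0

Answer: 2 0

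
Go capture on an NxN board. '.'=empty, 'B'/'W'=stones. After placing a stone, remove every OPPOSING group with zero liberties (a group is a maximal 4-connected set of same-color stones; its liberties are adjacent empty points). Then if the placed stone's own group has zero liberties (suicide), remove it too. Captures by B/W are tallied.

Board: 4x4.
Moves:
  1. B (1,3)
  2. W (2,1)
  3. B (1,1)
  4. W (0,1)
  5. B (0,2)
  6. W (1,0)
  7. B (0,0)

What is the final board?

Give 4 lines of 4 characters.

Move 1: B@(1,3) -> caps B=0 W=0
Move 2: W@(2,1) -> caps B=0 W=0
Move 3: B@(1,1) -> caps B=0 W=0
Move 4: W@(0,1) -> caps B=0 W=0
Move 5: B@(0,2) -> caps B=0 W=0
Move 6: W@(1,0) -> caps B=0 W=0
Move 7: B@(0,0) -> caps B=1 W=0

Answer: B.B.
WB.B
.W..
....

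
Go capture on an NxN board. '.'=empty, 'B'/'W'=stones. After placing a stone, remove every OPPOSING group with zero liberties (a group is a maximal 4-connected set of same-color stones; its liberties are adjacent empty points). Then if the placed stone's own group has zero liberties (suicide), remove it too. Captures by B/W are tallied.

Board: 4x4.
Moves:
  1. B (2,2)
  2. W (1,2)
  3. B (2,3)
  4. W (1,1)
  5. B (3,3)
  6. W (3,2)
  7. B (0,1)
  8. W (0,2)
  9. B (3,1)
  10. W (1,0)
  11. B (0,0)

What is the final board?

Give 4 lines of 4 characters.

Answer: ..W.
WWW.
..BB
.B.B

Derivation:
Move 1: B@(2,2) -> caps B=0 W=0
Move 2: W@(1,2) -> caps B=0 W=0
Move 3: B@(2,3) -> caps B=0 W=0
Move 4: W@(1,1) -> caps B=0 W=0
Move 5: B@(3,3) -> caps B=0 W=0
Move 6: W@(3,2) -> caps B=0 W=0
Move 7: B@(0,1) -> caps B=0 W=0
Move 8: W@(0,2) -> caps B=0 W=0
Move 9: B@(3,1) -> caps B=1 W=0
Move 10: W@(1,0) -> caps B=1 W=0
Move 11: B@(0,0) -> caps B=1 W=0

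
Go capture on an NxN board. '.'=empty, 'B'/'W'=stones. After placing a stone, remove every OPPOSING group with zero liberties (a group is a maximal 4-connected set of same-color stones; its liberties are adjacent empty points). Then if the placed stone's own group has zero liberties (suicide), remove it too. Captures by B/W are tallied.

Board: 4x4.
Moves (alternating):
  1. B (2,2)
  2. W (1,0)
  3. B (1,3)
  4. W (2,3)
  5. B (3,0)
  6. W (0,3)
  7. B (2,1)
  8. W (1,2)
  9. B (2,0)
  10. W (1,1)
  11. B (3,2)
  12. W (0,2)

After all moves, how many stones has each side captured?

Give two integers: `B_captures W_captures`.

Answer: 0 1

Derivation:
Move 1: B@(2,2) -> caps B=0 W=0
Move 2: W@(1,0) -> caps B=0 W=0
Move 3: B@(1,3) -> caps B=0 W=0
Move 4: W@(2,3) -> caps B=0 W=0
Move 5: B@(3,0) -> caps B=0 W=0
Move 6: W@(0,3) -> caps B=0 W=0
Move 7: B@(2,1) -> caps B=0 W=0
Move 8: W@(1,2) -> caps B=0 W=1
Move 9: B@(2,0) -> caps B=0 W=1
Move 10: W@(1,1) -> caps B=0 W=1
Move 11: B@(3,2) -> caps B=0 W=1
Move 12: W@(0,2) -> caps B=0 W=1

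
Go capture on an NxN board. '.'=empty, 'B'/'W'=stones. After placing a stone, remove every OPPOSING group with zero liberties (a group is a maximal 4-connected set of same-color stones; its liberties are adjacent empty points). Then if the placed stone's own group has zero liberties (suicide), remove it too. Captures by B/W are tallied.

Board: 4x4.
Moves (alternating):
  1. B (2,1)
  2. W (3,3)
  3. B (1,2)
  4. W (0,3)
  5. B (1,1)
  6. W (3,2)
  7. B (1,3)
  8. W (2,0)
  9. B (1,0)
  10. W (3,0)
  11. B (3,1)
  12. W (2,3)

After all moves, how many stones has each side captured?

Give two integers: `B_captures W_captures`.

Move 1: B@(2,1) -> caps B=0 W=0
Move 2: W@(3,3) -> caps B=0 W=0
Move 3: B@(1,2) -> caps B=0 W=0
Move 4: W@(0,3) -> caps B=0 W=0
Move 5: B@(1,1) -> caps B=0 W=0
Move 6: W@(3,2) -> caps B=0 W=0
Move 7: B@(1,3) -> caps B=0 W=0
Move 8: W@(2,0) -> caps B=0 W=0
Move 9: B@(1,0) -> caps B=0 W=0
Move 10: W@(3,0) -> caps B=0 W=0
Move 11: B@(3,1) -> caps B=2 W=0
Move 12: W@(2,3) -> caps B=2 W=0

Answer: 2 0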